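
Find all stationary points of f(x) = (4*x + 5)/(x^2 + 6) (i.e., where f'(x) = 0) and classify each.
f'(x) = 2*(-2*x^2 - 5*x + 12)/(x^4 + 12*x^2 + 36)

Solve f'(x) = 0:
  f'(x) = -2*(x + 4)*(2*x - 3)/(x^2 + 6)^2; the denominator is positive wherever f is defined, so f'(x) = 0 ⇔ -4*x^2 - 10*x + 24 = 0.
  Factor: -4*x^2 - 10*x + 24 = -2*(x + 4)*(2*x - 3) = 0.
  ⇒ x = -4, 3/2

f''(x) = 2*(4*x^2*(4*x + 5) - (12*x + 5)*(x^2 + 6))/(x^2 + 6)^3
Second-derivative test at each critical point:
  f''(-4) = 1/22 > 0 → local minimum
  f''(3/2) = -32/99 < 0 → local maximum

Critical points: x = -4 (local minimum); x = 3/2 (local maximum)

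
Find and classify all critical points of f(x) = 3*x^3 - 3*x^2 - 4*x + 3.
f'(x) = 9*x^2 - 6*x - 4

Solve f'(x) = 0:
  9*x^2 - 6*x - 4 = 0 has no rational roots; quadratic formula: x = (6 ± √180)/18.
  ⇒ x = 1/3 - sqrt(5)/3 ≈ -0.4120, 1/3 + sqrt(5)/3 ≈ 1.0787

f''(x) = 18*x - 6
Second-derivative test at each critical point:
  f''(-0.4120) = -13.4164 < 0 → local maximum
  f''(1.0787) = 13.4164 > 0 → local minimum

Critical points: x = 1/3 - sqrt(5)/3 ≈ -0.4120 (local maximum); x = 1/3 + sqrt(5)/3 ≈ 1.0787 (local minimum)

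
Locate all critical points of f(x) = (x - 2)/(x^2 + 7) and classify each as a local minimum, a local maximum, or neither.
f'(x) = (x^2 - 2*x*(x - 2) + 7)/(x^2 + 7)^2

Solve f'(x) = 0:
  f'(x) = -(x^2 - 4*x - 7)/(x^2 + 7)^2; the denominator is positive wherever f is defined, so f'(x) = 0 ⇔ -x^2 + 4*x + 7 = 0.
  x^2 - 4*x - 7 = 0 has no rational roots; quadratic formula: x = (4 ± √44)/2.
  ⇒ x = 2 - sqrt(11) ≈ -1.3166, 2 + sqrt(11) ≈ 5.3166

f''(x) = 2*(4*x^2*(x - 2) + (2 - 3*x)*(x^2 + 7))/(x^2 + 7)^3
Second-derivative test at each critical point:
  f''(-1.3166) = 0.0870 > 0 → local minimum
  f''(5.3166) = -0.0053 < 0 → local maximum

Critical points: x = 2 - sqrt(11) ≈ -1.3166 (local minimum); x = 2 + sqrt(11) ≈ 5.3166 (local maximum)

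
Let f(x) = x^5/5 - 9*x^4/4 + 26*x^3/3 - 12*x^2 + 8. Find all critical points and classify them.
f'(x) = x*(x^3 - 9*x^2 + 26*x - 24)

Solve f'(x) = 0:
  Factor: x^4 - 9*x^3 + 26*x^2 - 24*x = x*(x - 4)*(x - 3)*(x - 2) = 0.
  ⇒ x = 0, 2, 3, 4

f''(x) = 4*x^3 - 27*x^2 + 52*x - 24
Second-derivative test at each critical point:
  f''(0) = -24 < 0 → local maximum
  f''(2) = 4 > 0 → local minimum
  f''(3) = -3 < 0 → local maximum
  f''(4) = 8 > 0 → local minimum

Critical points: x = 0 (local maximum); x = 2 (local minimum); x = 3 (local maximum); x = 4 (local minimum)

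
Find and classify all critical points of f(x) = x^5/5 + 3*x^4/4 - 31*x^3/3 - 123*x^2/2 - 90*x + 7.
f'(x) = x^4 + 3*x^3 - 31*x^2 - 123*x - 90

Solve f'(x) = 0:
  Factor: x^4 + 3*x^3 - 31*x^2 - 123*x - 90 = (x - 6)*(x + 1)*(x + 3)*(x + 5) = 0.
  ⇒ x = -5, -3, -1, 6

f''(x) = 4*x^3 + 9*x^2 - 62*x - 123
Second-derivative test at each critical point:
  f''(-5) = -88 < 0 → local maximum
  f''(-3) = 36 > 0 → local minimum
  f''(-1) = -56 < 0 → local maximum
  f''(6) = 693 > 0 → local minimum

Critical points: x = -5 (local maximum); x = -3 (local minimum); x = -1 (local maximum); x = 6 (local minimum)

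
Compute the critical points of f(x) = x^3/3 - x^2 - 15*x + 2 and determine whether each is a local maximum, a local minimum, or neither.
f'(x) = x^2 - 2*x - 15

Solve f'(x) = 0:
  Factor: x^2 - 2*x - 15 = (x - 5)*(x + 3) = 0.
  ⇒ x = -3, 5

f''(x) = 2*x - 2
Second-derivative test at each critical point:
  f''(-3) = -8 < 0 → local maximum
  f''(5) = 8 > 0 → local minimum

Critical points: x = -3 (local maximum); x = 5 (local minimum)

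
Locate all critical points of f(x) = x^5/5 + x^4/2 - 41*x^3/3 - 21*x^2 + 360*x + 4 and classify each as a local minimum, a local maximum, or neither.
f'(x) = x^4 + 2*x^3 - 41*x^2 - 42*x + 360

Solve f'(x) = 0:
  Factor: x^4 + 2*x^3 - 41*x^2 - 42*x + 360 = (x - 5)*(x - 3)*(x + 4)*(x + 6) = 0.
  ⇒ x = -6, -4, 3, 5

f''(x) = 4*x^3 + 6*x^2 - 82*x - 42
Second-derivative test at each critical point:
  f''(-6) = -198 < 0 → local maximum
  f''(-4) = 126 > 0 → local minimum
  f''(3) = -126 < 0 → local maximum
  f''(5) = 198 > 0 → local minimum

Critical points: x = -6 (local maximum); x = -4 (local minimum); x = 3 (local maximum); x = 5 (local minimum)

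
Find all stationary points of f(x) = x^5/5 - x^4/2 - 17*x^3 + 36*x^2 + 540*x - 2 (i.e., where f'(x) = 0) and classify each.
f'(x) = x^4 - 2*x^3 - 51*x^2 + 72*x + 540

Solve f'(x) = 0:
  Factor: x^4 - 2*x^3 - 51*x^2 + 72*x + 540 = (x - 6)*(x - 5)*(x + 3)*(x + 6) = 0.
  ⇒ x = -6, -3, 5, 6

f''(x) = 4*x^3 - 6*x^2 - 102*x + 72
Second-derivative test at each critical point:
  f''(-6) = -396 < 0 → local maximum
  f''(-3) = 216 > 0 → local minimum
  f''(5) = -88 < 0 → local maximum
  f''(6) = 108 > 0 → local minimum

Critical points: x = -6 (local maximum); x = -3 (local minimum); x = 5 (local maximum); x = 6 (local minimum)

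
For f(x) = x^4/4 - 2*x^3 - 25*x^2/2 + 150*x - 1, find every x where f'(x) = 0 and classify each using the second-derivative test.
f'(x) = x^3 - 6*x^2 - 25*x + 150

Solve f'(x) = 0:
  Factor: x^3 - 6*x^2 - 25*x + 150 = (x - 6)*(x - 5)*(x + 5) = 0.
  ⇒ x = -5, 5, 6

f''(x) = 3*x^2 - 12*x - 25
Second-derivative test at each critical point:
  f''(-5) = 110 > 0 → local minimum
  f''(5) = -10 < 0 → local maximum
  f''(6) = 11 > 0 → local minimum

Critical points: x = -5 (local minimum); x = 5 (local maximum); x = 6 (local minimum)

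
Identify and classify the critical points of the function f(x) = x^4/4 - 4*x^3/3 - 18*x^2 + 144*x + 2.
f'(x) = x^3 - 4*x^2 - 36*x + 144

Solve f'(x) = 0:
  Factor: x^3 - 4*x^2 - 36*x + 144 = (x - 6)*(x - 4)*(x + 6) = 0.
  ⇒ x = -6, 4, 6

f''(x) = 3*x^2 - 8*x - 36
Second-derivative test at each critical point:
  f''(-6) = 120 > 0 → local minimum
  f''(4) = -20 < 0 → local maximum
  f''(6) = 24 > 0 → local minimum

Critical points: x = -6 (local minimum); x = 4 (local maximum); x = 6 (local minimum)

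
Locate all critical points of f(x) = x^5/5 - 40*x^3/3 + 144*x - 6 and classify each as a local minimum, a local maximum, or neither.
f'(x) = x^4 - 40*x^2 + 144

Solve f'(x) = 0:
  Factor: x^4 - 40*x^2 + 144 = (x - 6)*(x - 2)*(x + 2)*(x + 6) = 0.
  ⇒ x = -6, -2, 2, 6

f''(x) = 4*x*(x^2 - 20)
Second-derivative test at each critical point:
  f''(-6) = -384 < 0 → local maximum
  f''(-2) = 128 > 0 → local minimum
  f''(2) = -128 < 0 → local maximum
  f''(6) = 384 > 0 → local minimum

Critical points: x = -6 (local maximum); x = -2 (local minimum); x = 2 (local maximum); x = 6 (local minimum)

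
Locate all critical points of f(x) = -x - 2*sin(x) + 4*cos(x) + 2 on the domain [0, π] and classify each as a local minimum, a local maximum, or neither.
f'(x) = -4*sin(x) - 2*cos(x) - 1

Solve f'(x) = 0 on [0, π]:
  f'(x) = 0 ⇔ -4*sin(x) - 2*cos(x) = 1. Write the left side as R·cos(x + φ) with R = √((-2)² + 4²) = 2*sqrt(5), cos φ = -sqrt(5)/5, sin φ = 2*sqrt(5)/5; then cos(x + φ) = sqrt(5)/10. Solve for x and keep the solutions lying in [0, π].
  ⇒ x = atan((-2 + sqrt(19))/(-2*sqrt(19) - 1)) + pi ≈ 2.9035

f''(x) = 2*sin(x) - 4*cos(x)
Second-derivative test at each critical point:
  f''(2.9035) = 4.3589 > 0 → local minimum

Critical points: x = atan((-2 + sqrt(19))/(-2*sqrt(19) - 1)) + pi ≈ 2.9035 (local minimum)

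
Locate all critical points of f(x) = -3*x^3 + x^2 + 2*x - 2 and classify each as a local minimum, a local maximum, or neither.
f'(x) = -9*x^2 + 2*x + 2

Solve f'(x) = 0:
  9*x^2 - 2*x - 2 = 0 has no rational roots; quadratic formula: x = (2 ± √76)/18.
  ⇒ x = 1/9 - sqrt(19)/9 ≈ -0.3732, 1/9 + sqrt(19)/9 ≈ 0.5954

f''(x) = 2 - 18*x
Second-derivative test at each critical point:
  f''(-0.3732) = 8.7178 > 0 → local minimum
  f''(0.5954) = -8.7178 < 0 → local maximum

Critical points: x = 1/9 - sqrt(19)/9 ≈ -0.3732 (local minimum); x = 1/9 + sqrt(19)/9 ≈ 0.5954 (local maximum)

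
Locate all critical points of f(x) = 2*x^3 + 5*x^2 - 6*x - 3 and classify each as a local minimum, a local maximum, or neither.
f'(x) = 6*x^2 + 10*x - 6

Solve f'(x) = 0:
  Factor: 6*x^2 + 10*x - 6 = 2*(3*x^2 + 5*x - 3); 3*x^2 + 5*x - 3 = 0 has no rational roots; quadratic formula: x = (-5 ± √61)/6.
  ⇒ x = -sqrt(61)/6 - 5/6 ≈ -2.1350, -5/6 + sqrt(61)/6 ≈ 0.4684

f''(x) = 12*x + 10
Second-derivative test at each critical point:
  f''(-2.1350) = -15.6205 < 0 → local maximum
  f''(0.4684) = 15.6205 > 0 → local minimum

Critical points: x = -sqrt(61)/6 - 5/6 ≈ -2.1350 (local maximum); x = -5/6 + sqrt(61)/6 ≈ 0.4684 (local minimum)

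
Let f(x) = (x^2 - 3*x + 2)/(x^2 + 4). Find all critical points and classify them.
f'(x) = (3*x^2 + 4*x - 12)/(x^4 + 8*x^2 + 16)

Solve f'(x) = 0:
  f'(x) = (3*x^2 + 4*x - 12)/(x^2 + 4)^2; the denominator is positive wherever f is defined, so f'(x) = 0 ⇔ 3*x^2 + 4*x - 12 = 0.
  3*x^2 + 4*x - 12 = 0 has no rational roots; quadratic formula: x = (-4 ± √160)/6.
  ⇒ x = -2*sqrt(10)/3 - 2/3 ≈ -2.7749, -2/3 + 2*sqrt(10)/3 ≈ 1.4415

f''(x) = 2*(-3*x^3 - 6*x^2 + 36*x + 8)/(x^6 + 12*x^4 + 48*x^2 + 64)
Second-derivative test at each critical point:
  f''(-2.7749) = -0.0924 < 0 → local maximum
  f''(1.4415) = 0.3424 > 0 → local minimum

Critical points: x = -2*sqrt(10)/3 - 2/3 ≈ -2.7749 (local maximum); x = -2/3 + 2*sqrt(10)/3 ≈ 1.4415 (local minimum)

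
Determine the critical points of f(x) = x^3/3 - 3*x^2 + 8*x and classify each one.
f'(x) = x^2 - 6*x + 8

Solve f'(x) = 0:
  Factor: x^2 - 6*x + 8 = (x - 4)*(x - 2) = 0.
  ⇒ x = 2, 4

f''(x) = 2*x - 6
Second-derivative test at each critical point:
  f''(2) = -2 < 0 → local maximum
  f''(4) = 2 > 0 → local minimum

Critical points: x = 2 (local maximum); x = 4 (local minimum)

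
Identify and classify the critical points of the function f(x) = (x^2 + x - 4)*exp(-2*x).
f'(x) = (9 - 2*x^2)*exp(-2*x)

Solve f'(x) = 0:
  f'(x) = (9 - 2*x^2)·exp(-2*x) and exp(-2*x) > 0 for every x, so f'(x) = 0 ⇔ 9 - 2*x^2 = 0.
  2*x^2 - 9 = 0 has no rational roots; quadratic formula: x = (0 ± √72)/4.
  ⇒ x = -3*sqrt(2)/2 ≈ -2.1213, 3*sqrt(2)/2 ≈ 2.1213

f''(x) = 2*(2*x^2 - 2*x - 9)*exp(-2*x)
Second-derivative test at each critical point:
  f''(-2.1213) = 590.5024 > 0 → local minimum
  f''(2.1213) = -0.1219 < 0 → local maximum

Critical points: x = -3*sqrt(2)/2 ≈ -2.1213 (local minimum); x = 3*sqrt(2)/2 ≈ 2.1213 (local maximum)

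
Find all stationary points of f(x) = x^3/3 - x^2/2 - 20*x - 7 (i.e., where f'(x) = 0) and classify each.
f'(x) = x^2 - x - 20

Solve f'(x) = 0:
  Factor: x^2 - x - 20 = (x - 5)*(x + 4) = 0.
  ⇒ x = -4, 5

f''(x) = 2*x - 1
Second-derivative test at each critical point:
  f''(-4) = -9 < 0 → local maximum
  f''(5) = 9 > 0 → local minimum

Critical points: x = -4 (local maximum); x = 5 (local minimum)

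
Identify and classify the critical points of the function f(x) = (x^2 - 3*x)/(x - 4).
f'(x) = (x^2 - 8*x + 12)/(x^2 - 8*x + 16)

Solve f'(x) = 0:
  f'(x) = (x - 6)*(x - 2)/(x - 4)^2; the denominator is positive wherever f is defined, so f'(x) = 0 ⇔ x^2 - 8*x + 12 = 0.
  Factor: x^2 - 8*x + 12 = (x - 6)*(x - 2) = 0.
  ⇒ x = 2, 6

f''(x) = 8/(x^3 - 12*x^2 + 48*x - 64)
Second-derivative test at each critical point:
  f''(2) = -1 < 0 → local maximum
  f''(6) = 1 > 0 → local minimum

Critical points: x = 2 (local maximum); x = 6 (local minimum)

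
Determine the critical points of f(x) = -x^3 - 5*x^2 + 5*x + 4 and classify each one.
f'(x) = -3*x^2 - 10*x + 5

Solve f'(x) = 0:
  3*x^2 + 10*x - 5 = 0 has no rational roots; quadratic formula: x = (-10 ± √160)/6.
  ⇒ x = -2*sqrt(10)/3 - 5/3 ≈ -3.7749, -5/3 + 2*sqrt(10)/3 ≈ 0.4415

f''(x) = -6*x - 10
Second-derivative test at each critical point:
  f''(-3.7749) = 12.6491 > 0 → local minimum
  f''(0.4415) = -12.6491 < 0 → local maximum

Critical points: x = -2*sqrt(10)/3 - 5/3 ≈ -3.7749 (local minimum); x = -5/3 + 2*sqrt(10)/3 ≈ 0.4415 (local maximum)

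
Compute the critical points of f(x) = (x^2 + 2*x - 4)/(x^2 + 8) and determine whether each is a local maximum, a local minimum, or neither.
f'(x) = 2*(-x^2 + 12*x + 8)/(x^4 + 16*x^2 + 64)

Solve f'(x) = 0:
  f'(x) = -2*(x^2 - 12*x - 8)/(x^2 + 8)^2; the denominator is positive wherever f is defined, so f'(x) = 0 ⇔ -2*x^2 + 24*x + 16 = 0.
  Factor: -2*x^2 + 24*x + 16 = -2*(x^2 - 12*x - 8); x^2 - 12*x - 8 = 0 has no rational roots; quadratic formula: x = (12 ± √176)/2.
  ⇒ x = 6 - 2*sqrt(11) ≈ -0.6332, 6 + 2*sqrt(11) ≈ 12.6332

f''(x) = 4*(x^3 - 18*x^2 - 24*x + 48)/(x^6 + 24*x^4 + 192*x^2 + 512)
Second-derivative test at each critical point:
  f''(-0.6332) = 0.3759 > 0 → local minimum
  f''(12.6332) = -0.0009 < 0 → local maximum

Critical points: x = 6 - 2*sqrt(11) ≈ -0.6332 (local minimum); x = 6 + 2*sqrt(11) ≈ 12.6332 (local maximum)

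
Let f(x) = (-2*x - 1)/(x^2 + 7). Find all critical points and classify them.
f'(x) = 2*(x^2 + x - 7)/(x^4 + 14*x^2 + 49)

Solve f'(x) = 0:
  f'(x) = 2*(x^2 + x - 7)/(x^2 + 7)^2; the denominator is positive wherever f is defined, so f'(x) = 0 ⇔ 2*x^2 + 2*x - 14 = 0.
  Factor: 2*x^2 + 2*x - 14 = 2*(x^2 + x - 7); x^2 + x - 7 = 0 has no rational roots; quadratic formula: x = (-1 ± √29)/2.
  ⇒ x = -sqrt(29)/2 - 1/2 ≈ -3.1926, -1/2 + sqrt(29)/2 ≈ 2.1926

f''(x) = 2*(-4*x^2*(2*x + 1) + (6*x + 1)*(x^2 + 7))/(x^2 + 7)^3
Second-derivative test at each critical point:
  f''(-3.1926) = -0.0364 < 0 → local maximum
  f''(2.1926) = 0.0773 > 0 → local minimum

Critical points: x = -sqrt(29)/2 - 1/2 ≈ -3.1926 (local maximum); x = -1/2 + sqrt(29)/2 ≈ 2.1926 (local minimum)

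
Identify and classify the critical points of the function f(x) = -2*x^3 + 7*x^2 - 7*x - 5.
f'(x) = -6*x^2 + 14*x - 7

Solve f'(x) = 0:
  6*x^2 - 14*x + 7 = 0 has no rational roots; quadratic formula: x = (14 ± √28)/12.
  ⇒ x = 7/6 - sqrt(7)/6 ≈ 0.7257, sqrt(7)/6 + 7/6 ≈ 1.6076

f''(x) = 14 - 12*x
Second-derivative test at each critical point:
  f''(0.7257) = 5.2915 > 0 → local minimum
  f''(1.6076) = -5.2915 < 0 → local maximum

Critical points: x = 7/6 - sqrt(7)/6 ≈ 0.7257 (local minimum); x = sqrt(7)/6 + 7/6 ≈ 1.6076 (local maximum)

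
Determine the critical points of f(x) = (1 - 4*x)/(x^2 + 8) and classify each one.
f'(x) = 2*(2*x^2 - x - 16)/(x^4 + 16*x^2 + 64)

Solve f'(x) = 0:
  f'(x) = 2*(2*x^2 - x - 16)/(x^2 + 8)^2; the denominator is positive wherever f is defined, so f'(x) = 0 ⇔ 4*x^2 - 2*x - 32 = 0.
  Factor: 4*x^2 - 2*x - 32 = 2*(2*x^2 - x - 16); 2*x^2 - x - 16 = 0 has no rational roots; quadratic formula: x = (1 ± √129)/4.
  ⇒ x = 1/4 - sqrt(129)/4 ≈ -2.5895, 1/4 + sqrt(129)/4 ≈ 3.0895

f''(x) = 2*(4*x^2*(1 - 4*x) + (12*x - 1)*(x^2 + 8))/(x^2 + 8)^3
Second-derivative test at each critical point:
  f''(-2.5895) = -0.1050 < 0 → local maximum
  f''(3.0895) = 0.0738 > 0 → local minimum

Critical points: x = 1/4 - sqrt(129)/4 ≈ -2.5895 (local maximum); x = 1/4 + sqrt(129)/4 ≈ 3.0895 (local minimum)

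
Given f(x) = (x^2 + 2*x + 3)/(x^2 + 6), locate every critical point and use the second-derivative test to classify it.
f'(x) = 2*(-x^2 + 3*x + 6)/(x^4 + 12*x^2 + 36)

Solve f'(x) = 0:
  f'(x) = -2*(x^2 - 3*x - 6)/(x^2 + 6)^2; the denominator is positive wherever f is defined, so f'(x) = 0 ⇔ -2*x^2 + 6*x + 12 = 0.
  Factor: -2*x^2 + 6*x + 12 = -2*(x^2 - 3*x - 6); x^2 - 3*x - 6 = 0 has no rational roots; quadratic formula: x = (3 ± √33)/2.
  ⇒ x = 3/2 - sqrt(33)/2 ≈ -1.3723, 3/2 + sqrt(33)/2 ≈ 4.3723

f''(x) = 2*(2*x^3 - 9*x^2 - 36*x + 18)/(x^6 + 18*x^4 + 108*x^2 + 216)
Second-derivative test at each critical point:
  f''(-1.3723) = 0.1849 > 0 → local minimum
  f''(4.3723) = -0.0182 < 0 → local maximum

Critical points: x = 3/2 - sqrt(33)/2 ≈ -1.3723 (local minimum); x = 3/2 + sqrt(33)/2 ≈ 4.3723 (local maximum)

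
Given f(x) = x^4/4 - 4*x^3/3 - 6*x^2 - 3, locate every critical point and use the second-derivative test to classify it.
f'(x) = x*(x^2 - 4*x - 12)

Solve f'(x) = 0:
  Factor: x^3 - 4*x^2 - 12*x = x*(x - 6)*(x + 2) = 0.
  ⇒ x = -2, 0, 6

f''(x) = 3*x^2 - 8*x - 12
Second-derivative test at each critical point:
  f''(-2) = 16 > 0 → local minimum
  f''(0) = -12 < 0 → local maximum
  f''(6) = 48 > 0 → local minimum

Critical points: x = -2 (local minimum); x = 0 (local maximum); x = 6 (local minimum)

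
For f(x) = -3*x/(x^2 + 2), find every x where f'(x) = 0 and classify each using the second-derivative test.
f'(x) = 3*(x^2 - 2)/(x^2 + 2)^2

Solve f'(x) = 0:
  f'(x) = 3*(x^2 - 2)/(x^2 + 2)^2; the denominator is positive wherever f is defined, so f'(x) = 0 ⇔ 3*x^2 - 6 = 0.
  Factor: 3*x^2 - 6 = 3*(x^2 - 2); x^2 - 2 = 0 has no rational roots; quadratic formula: x = (0 ± √8)/2.
  ⇒ x = -sqrt(2) ≈ -1.4142, sqrt(2) ≈ 1.4142

f''(x) = 6*x*(6 - x^2)/(x^2 + 2)^3
Second-derivative test at each critical point:
  f''(-1.4142) = -0.5303 < 0 → local maximum
  f''(1.4142) = 0.5303 > 0 → local minimum

Critical points: x = -sqrt(2) ≈ -1.4142 (local maximum); x = sqrt(2) ≈ 1.4142 (local minimum)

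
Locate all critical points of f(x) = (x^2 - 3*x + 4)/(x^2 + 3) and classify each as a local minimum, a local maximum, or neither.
f'(x) = (3*x^2 - 2*x - 9)/(x^4 + 6*x^2 + 9)

Solve f'(x) = 0:
  f'(x) = (3*x^2 - 2*x - 9)/(x^2 + 3)^2; the denominator is positive wherever f is defined, so f'(x) = 0 ⇔ 3*x^2 - 2*x - 9 = 0.
  3*x^2 - 2*x - 9 = 0 has no rational roots; quadratic formula: x = (2 ± √112)/6.
  ⇒ x = 1/3 - 2*sqrt(7)/3 ≈ -1.4305, 1/3 + 2*sqrt(7)/3 ≈ 2.0972

f''(x) = 6*(-x^3 + x^2 + 9*x - 1)/(x^6 + 9*x^4 + 27*x^2 + 27)
Second-derivative test at each critical point:
  f''(-1.4305) = -0.4156 < 0 → local maximum
  f''(2.0972) = 0.1934 > 0 → local minimum

Critical points: x = 1/3 - 2*sqrt(7)/3 ≈ -1.4305 (local maximum); x = 1/3 + 2*sqrt(7)/3 ≈ 2.0972 (local minimum)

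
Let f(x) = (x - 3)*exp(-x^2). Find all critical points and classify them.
f'(x) = (-2*x*(x - 3) + 1)*exp(-x^2)

Solve f'(x) = 0:
  f'(x) = (-2*x^2 + 6*x + 1)·exp(-x^2) and exp(-x^2) > 0 for every x, so f'(x) = 0 ⇔ -2*x^2 + 6*x + 1 = 0.
  2*x^2 - 6*x - 1 = 0 has no rational roots; quadratic formula: x = (6 ± √44)/4.
  ⇒ x = 3/2 - sqrt(11)/2 ≈ -0.1583, 3/2 + sqrt(11)/2 ≈ 3.1583

f''(x) = 2*(2*x^2*(x - 3) - 3*x + 3)*exp(-x^2)
Second-derivative test at each critical point:
  f''(-0.1583) = 6.4691 > 0 → local minimum
  f''(3.1583) = -3.088e-04 < 0 → local maximum

Critical points: x = 3/2 - sqrt(11)/2 ≈ -0.1583 (local minimum); x = 3/2 + sqrt(11)/2 ≈ 3.1583 (local maximum)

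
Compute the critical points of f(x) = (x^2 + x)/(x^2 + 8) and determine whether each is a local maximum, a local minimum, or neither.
f'(x) = (-x^2 + 16*x + 8)/(x^4 + 16*x^2 + 64)

Solve f'(x) = 0:
  f'(x) = -(x^2 - 16*x - 8)/(x^2 + 8)^2; the denominator is positive wherever f is defined, so f'(x) = 0 ⇔ -x^2 + 16*x + 8 = 0.
  x^2 - 16*x - 8 = 0 has no rational roots; quadratic formula: x = (16 ± √288)/2.
  ⇒ x = 8 - 6*sqrt(2) ≈ -0.4853, 8 + 6*sqrt(2) ≈ 16.4853

f''(x) = 2*(x^3 - 24*x^2 - 24*x + 64)/(x^6 + 24*x^4 + 192*x^2 + 512)
Second-derivative test at each critical point:
  f''(-0.4853) = 0.2502 > 0 → local minimum
  f''(16.4853) = -2.168e-04 < 0 → local maximum

Critical points: x = 8 - 6*sqrt(2) ≈ -0.4853 (local minimum); x = 8 + 6*sqrt(2) ≈ 16.4853 (local maximum)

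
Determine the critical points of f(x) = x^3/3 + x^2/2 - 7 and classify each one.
f'(x) = x*(x + 1)

Solve f'(x) = 0:
  Factor: x^2 + x = x*(x + 1) = 0.
  ⇒ x = -1, 0

f''(x) = 2*x + 1
Second-derivative test at each critical point:
  f''(-1) = -1 < 0 → local maximum
  f''(0) = 1 > 0 → local minimum

Critical points: x = -1 (local maximum); x = 0 (local minimum)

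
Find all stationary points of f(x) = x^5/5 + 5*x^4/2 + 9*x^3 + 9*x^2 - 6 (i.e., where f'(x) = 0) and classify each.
f'(x) = x*(x^3 + 10*x^2 + 27*x + 18)

Solve f'(x) = 0:
  Factor: x^4 + 10*x^3 + 27*x^2 + 18*x = x*(x + 1)*(x + 3)*(x + 6) = 0.
  ⇒ x = -6, -3, -1, 0

f''(x) = 4*x^3 + 30*x^2 + 54*x + 18
Second-derivative test at each critical point:
  f''(-6) = -90 < 0 → local maximum
  f''(-3) = 18 > 0 → local minimum
  f''(-1) = -10 < 0 → local maximum
  f''(0) = 18 > 0 → local minimum

Critical points: x = -6 (local maximum); x = -3 (local minimum); x = -1 (local maximum); x = 0 (local minimum)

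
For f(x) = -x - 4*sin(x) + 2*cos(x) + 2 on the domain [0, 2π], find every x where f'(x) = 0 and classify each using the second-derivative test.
f'(x) = -2*sin(x) - 4*cos(x) - 1

Solve f'(x) = 0 on [0, 2π]:
  f'(x) = 0 ⇔ -2*sin(x) - 4*cos(x) = 1. Write the left side as R·cos(x + φ) with R = √((-4)² + 2²) = 2*sqrt(5), cos φ = -2*sqrt(5)/5, sin φ = sqrt(5)/5; then cos(x + φ) = sqrt(5)/10. Solve for x and keep the solutions lying in [0, 2π].
  ⇒ x = atan((-1 + 2*sqrt(19))/(-sqrt(19) - 2)) + pi ≈ 2.2600, atan((-2*sqrt(19) - 1)/(-2 + sqrt(19))) + 2*pi ≈ 4.9505

f''(x) = 4*sin(x) - 2*cos(x)
Second-derivative test at each critical point:
  f''(2.2600) = 4.3589 > 0 → local minimum
  f''(4.9505) = -4.3589 < 0 → local maximum

Critical points: x = atan((-1 + 2*sqrt(19))/(-sqrt(19) - 2)) + pi ≈ 2.2600 (local minimum); x = atan((-2*sqrt(19) - 1)/(-2 + sqrt(19))) + 2*pi ≈ 4.9505 (local maximum)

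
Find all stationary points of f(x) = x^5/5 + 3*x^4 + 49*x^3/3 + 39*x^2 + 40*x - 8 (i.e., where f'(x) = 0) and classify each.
f'(x) = x^4 + 12*x^3 + 49*x^2 + 78*x + 40

Solve f'(x) = 0:
  Factor: x^4 + 12*x^3 + 49*x^2 + 78*x + 40 = (x + 1)*(x + 2)*(x + 4)*(x + 5) = 0.
  ⇒ x = -5, -4, -2, -1

f''(x) = 4*x^3 + 36*x^2 + 98*x + 78
Second-derivative test at each critical point:
  f''(-5) = -12 < 0 → local maximum
  f''(-4) = 6 > 0 → local minimum
  f''(-2) = -6 < 0 → local maximum
  f''(-1) = 12 > 0 → local minimum

Critical points: x = -5 (local maximum); x = -4 (local minimum); x = -2 (local maximum); x = -1 (local minimum)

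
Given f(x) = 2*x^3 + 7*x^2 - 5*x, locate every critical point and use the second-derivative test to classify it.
f'(x) = 6*x^2 + 14*x - 5

Solve f'(x) = 0:
  6*x^2 + 14*x - 5 = 0 has no rational roots; quadratic formula: x = (-14 ± √316)/12.
  ⇒ x = -sqrt(79)/6 - 7/6 ≈ -2.6480, -7/6 + sqrt(79)/6 ≈ 0.3147

f''(x) = 12*x + 14
Second-derivative test at each critical point:
  f''(-2.6480) = -17.7764 < 0 → local maximum
  f''(0.3147) = 17.7764 > 0 → local minimum

Critical points: x = -sqrt(79)/6 - 7/6 ≈ -2.6480 (local maximum); x = -7/6 + sqrt(79)/6 ≈ 0.3147 (local minimum)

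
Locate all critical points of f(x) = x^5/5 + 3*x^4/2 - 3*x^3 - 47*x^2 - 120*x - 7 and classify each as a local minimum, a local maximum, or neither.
f'(x) = x^4 + 6*x^3 - 9*x^2 - 94*x - 120

Solve f'(x) = 0:
  Factor: x^4 + 6*x^3 - 9*x^2 - 94*x - 120 = (x - 4)*(x + 2)*(x + 3)*(x + 5) = 0.
  ⇒ x = -5, -3, -2, 4

f''(x) = 4*x^3 + 18*x^2 - 18*x - 94
Second-derivative test at each critical point:
  f''(-5) = -54 < 0 → local maximum
  f''(-3) = 14 > 0 → local minimum
  f''(-2) = -18 < 0 → local maximum
  f''(4) = 378 > 0 → local minimum

Critical points: x = -5 (local maximum); x = -3 (local minimum); x = -2 (local maximum); x = 4 (local minimum)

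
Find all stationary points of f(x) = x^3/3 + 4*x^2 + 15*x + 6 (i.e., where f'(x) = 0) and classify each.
f'(x) = x^2 + 8*x + 15

Solve f'(x) = 0:
  Factor: x^2 + 8*x + 15 = (x + 3)*(x + 5) = 0.
  ⇒ x = -5, -3

f''(x) = 2*x + 8
Second-derivative test at each critical point:
  f''(-5) = -2 < 0 → local maximum
  f''(-3) = 2 > 0 → local minimum

Critical points: x = -5 (local maximum); x = -3 (local minimum)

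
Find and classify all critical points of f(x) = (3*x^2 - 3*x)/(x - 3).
f'(x) = 3*(x^2 - 6*x + 3)/(x^2 - 6*x + 9)

Solve f'(x) = 0:
  f'(x) = 3*(x^2 - 6*x + 3)/(x - 3)^2; the denominator is positive wherever f is defined, so f'(x) = 0 ⇔ 3*x^2 - 18*x + 9 = 0.
  Factor: 3*x^2 - 18*x + 9 = 3*(x^2 - 6*x + 3); x^2 - 6*x + 3 = 0 has no rational roots; quadratic formula: x = (6 ± √24)/2.
  ⇒ x = 3 - sqrt(6) ≈ 0.5505, sqrt(6) + 3 ≈ 5.4495

f''(x) = 36/(x^3 - 9*x^2 + 27*x - 27)
Second-derivative test at each critical point:
  f''(0.5505) = -2.4495 < 0 → local maximum
  f''(5.4495) = 2.4495 > 0 → local minimum

Critical points: x = 3 - sqrt(6) ≈ 0.5505 (local maximum); x = sqrt(6) + 3 ≈ 5.4495 (local minimum)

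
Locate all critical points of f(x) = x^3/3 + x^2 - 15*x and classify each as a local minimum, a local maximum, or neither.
f'(x) = x^2 + 2*x - 15

Solve f'(x) = 0:
  Factor: x^2 + 2*x - 15 = (x - 3)*(x + 5) = 0.
  ⇒ x = -5, 3

f''(x) = 2*x + 2
Second-derivative test at each critical point:
  f''(-5) = -8 < 0 → local maximum
  f''(3) = 8 > 0 → local minimum

Critical points: x = -5 (local maximum); x = 3 (local minimum)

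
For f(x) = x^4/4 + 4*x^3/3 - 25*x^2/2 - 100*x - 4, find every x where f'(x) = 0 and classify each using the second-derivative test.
f'(x) = x^3 + 4*x^2 - 25*x - 100

Solve f'(x) = 0:
  Factor: x^3 + 4*x^2 - 25*x - 100 = (x - 5)*(x + 4)*(x + 5) = 0.
  ⇒ x = -5, -4, 5

f''(x) = 3*x^2 + 8*x - 25
Second-derivative test at each critical point:
  f''(-5) = 10 > 0 → local minimum
  f''(-4) = -9 < 0 → local maximum
  f''(5) = 90 > 0 → local minimum

Critical points: x = -5 (local minimum); x = -4 (local maximum); x = 5 (local minimum)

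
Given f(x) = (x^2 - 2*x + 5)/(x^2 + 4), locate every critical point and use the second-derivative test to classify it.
f'(x) = 2*(x^2 - x - 4)/(x^4 + 8*x^2 + 16)

Solve f'(x) = 0:
  f'(x) = 2*(x^2 - x - 4)/(x^2 + 4)^2; the denominator is positive wherever f is defined, so f'(x) = 0 ⇔ 2*x^2 - 2*x - 8 = 0.
  Factor: 2*x^2 - 2*x - 8 = 2*(x^2 - x - 4); x^2 - x - 4 = 0 has no rational roots; quadratic formula: x = (1 ± √17)/2.
  ⇒ x = 1/2 - sqrt(17)/2 ≈ -1.5616, 1/2 + sqrt(17)/2 ≈ 2.5616

f''(x) = 2*(-2*x^3 + 3*x^2 + 24*x - 4)/(x^6 + 12*x^4 + 48*x^2 + 64)
Second-derivative test at each critical point:
  f''(-1.5616) = -0.1989 < 0 → local maximum
  f''(2.5616) = 0.0739 > 0 → local minimum

Critical points: x = 1/2 - sqrt(17)/2 ≈ -1.5616 (local maximum); x = 1/2 + sqrt(17)/2 ≈ 2.5616 (local minimum)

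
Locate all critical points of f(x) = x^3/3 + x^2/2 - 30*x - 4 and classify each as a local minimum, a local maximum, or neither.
f'(x) = x^2 + x - 30

Solve f'(x) = 0:
  Factor: x^2 + x - 30 = (x - 5)*(x + 6) = 0.
  ⇒ x = -6, 5

f''(x) = 2*x + 1
Second-derivative test at each critical point:
  f''(-6) = -11 < 0 → local maximum
  f''(5) = 11 > 0 → local minimum

Critical points: x = -6 (local maximum); x = 5 (local minimum)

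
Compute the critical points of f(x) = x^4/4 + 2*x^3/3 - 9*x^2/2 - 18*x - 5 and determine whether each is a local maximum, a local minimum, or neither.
f'(x) = x^3 + 2*x^2 - 9*x - 18

Solve f'(x) = 0:
  Factor: x^3 + 2*x^2 - 9*x - 18 = (x - 3)*(x + 2)*(x + 3) = 0.
  ⇒ x = -3, -2, 3

f''(x) = 3*x^2 + 4*x - 9
Second-derivative test at each critical point:
  f''(-3) = 6 > 0 → local minimum
  f''(-2) = -5 < 0 → local maximum
  f''(3) = 30 > 0 → local minimum

Critical points: x = -3 (local minimum); x = -2 (local maximum); x = 3 (local minimum)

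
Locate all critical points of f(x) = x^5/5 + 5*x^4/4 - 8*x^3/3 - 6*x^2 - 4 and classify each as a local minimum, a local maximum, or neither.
f'(x) = x*(x^3 + 5*x^2 - 8*x - 12)

Solve f'(x) = 0:
  Factor: x^4 + 5*x^3 - 8*x^2 - 12*x = x*(x - 2)*(x + 1)*(x + 6) = 0.
  ⇒ x = -6, -1, 0, 2

f''(x) = 4*x^3 + 15*x^2 - 16*x - 12
Second-derivative test at each critical point:
  f''(-6) = -240 < 0 → local maximum
  f''(-1) = 15 > 0 → local minimum
  f''(0) = -12 < 0 → local maximum
  f''(2) = 48 > 0 → local minimum

Critical points: x = -6 (local maximum); x = -1 (local minimum); x = 0 (local maximum); x = 2 (local minimum)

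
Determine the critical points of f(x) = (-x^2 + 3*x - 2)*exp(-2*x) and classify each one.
f'(x) = (2*x^2 - 8*x + 7)*exp(-2*x)

Solve f'(x) = 0:
  f'(x) = (2*x^2 - 8*x + 7)·exp(-2*x) and exp(-2*x) > 0 for every x, so f'(x) = 0 ⇔ 2*x^2 - 8*x + 7 = 0.
  2*x^2 - 8*x + 7 = 0 has no rational roots; quadratic formula: x = (8 ± √8)/4.
  ⇒ x = 2 - sqrt(2)/2 ≈ 1.2929, sqrt(2)/2 + 2 ≈ 2.7071

f''(x) = 2*(-2*x^2 + 10*x - 11)*exp(-2*x)
Second-derivative test at each critical point:
  f''(1.2929) = -0.2131 < 0 → local maximum
  f''(2.7071) = 0.0126 > 0 → local minimum

Critical points: x = 2 - sqrt(2)/2 ≈ 1.2929 (local maximum); x = sqrt(2)/2 + 2 ≈ 2.7071 (local minimum)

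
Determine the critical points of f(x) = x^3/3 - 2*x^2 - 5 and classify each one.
f'(x) = x*(x - 4)

Solve f'(x) = 0:
  Factor: x^2 - 4*x = x*(x - 4) = 0.
  ⇒ x = 0, 4

f''(x) = 2*x - 4
Second-derivative test at each critical point:
  f''(0) = -4 < 0 → local maximum
  f''(4) = 4 > 0 → local minimum

Critical points: x = 0 (local maximum); x = 4 (local minimum)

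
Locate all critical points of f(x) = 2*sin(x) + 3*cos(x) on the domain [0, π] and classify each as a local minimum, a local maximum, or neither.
f'(x) = -3*sin(x) + 2*cos(x)

Solve f'(x) = 0 on [0, π]:
  f'(x) = 0 ⇔ 2*cos(x) = 3*sin(x) ⇔ tan(x) = 2/3, i.e. x = arctan(2/3) + nπ; keep the solutions lying in [0, π].
  ⇒ x = atan(2/3) ≈ 0.5880

f''(x) = -2*sin(x) - 3*cos(x)
Second-derivative test at each critical point:
  f''(0.5880) = -3.6056 < 0 → local maximum

Critical points: x = atan(2/3) ≈ 0.5880 (local maximum)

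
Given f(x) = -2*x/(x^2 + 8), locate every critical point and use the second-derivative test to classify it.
f'(x) = 2*(x^2 - 8)/(x^2 + 8)^2

Solve f'(x) = 0:
  f'(x) = 2*(x^2 - 8)/(x^2 + 8)^2; the denominator is positive wherever f is defined, so f'(x) = 0 ⇔ 2*x^2 - 16 = 0.
  Factor: 2*x^2 - 16 = 2*(x^2 - 8); x^2 - 8 = 0 has no rational roots; quadratic formula: x = (0 ± √32)/2.
  ⇒ x = -2*sqrt(2) ≈ -2.8284, 2*sqrt(2) ≈ 2.8284

f''(x) = 4*x*(24 - x^2)/(x^2 + 8)^3
Second-derivative test at each critical point:
  f''(-2.8284) = -0.0442 < 0 → local maximum
  f''(2.8284) = 0.0442 > 0 → local minimum

Critical points: x = -2*sqrt(2) ≈ -2.8284 (local maximum); x = 2*sqrt(2) ≈ 2.8284 (local minimum)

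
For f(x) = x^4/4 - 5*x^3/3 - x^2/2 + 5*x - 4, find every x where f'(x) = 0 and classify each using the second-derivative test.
f'(x) = x^3 - 5*x^2 - x + 5

Solve f'(x) = 0:
  Factor: x^3 - 5*x^2 - x + 5 = (x - 5)*(x - 1)*(x + 1) = 0.
  ⇒ x = -1, 1, 5

f''(x) = 3*x^2 - 10*x - 1
Second-derivative test at each critical point:
  f''(-1) = 12 > 0 → local minimum
  f''(1) = -8 < 0 → local maximum
  f''(5) = 24 > 0 → local minimum

Critical points: x = -1 (local minimum); x = 1 (local maximum); x = 5 (local minimum)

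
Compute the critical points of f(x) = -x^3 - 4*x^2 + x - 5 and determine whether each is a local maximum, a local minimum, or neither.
f'(x) = -3*x^2 - 8*x + 1

Solve f'(x) = 0:
  3*x^2 + 8*x - 1 = 0 has no rational roots; quadratic formula: x = (-8 ± √76)/6.
  ⇒ x = -sqrt(19)/3 - 4/3 ≈ -2.7863, -4/3 + sqrt(19)/3 ≈ 0.1196

f''(x) = -6*x - 8
Second-derivative test at each critical point:
  f''(-2.7863) = 8.7178 > 0 → local minimum
  f''(0.1196) = -8.7178 < 0 → local maximum

Critical points: x = -sqrt(19)/3 - 4/3 ≈ -2.7863 (local minimum); x = -4/3 + sqrt(19)/3 ≈ 0.1196 (local maximum)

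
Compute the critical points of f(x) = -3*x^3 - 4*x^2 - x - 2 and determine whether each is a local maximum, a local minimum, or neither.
f'(x) = -9*x^2 - 8*x - 1

Solve f'(x) = 0:
  9*x^2 + 8*x + 1 = 0 has no rational roots; quadratic formula: x = (-8 ± √28)/18.
  ⇒ x = -4/9 - sqrt(7)/9 ≈ -0.7384, -4/9 + sqrt(7)/9 ≈ -0.1505

f''(x) = -18*x - 8
Second-derivative test at each critical point:
  f''(-0.7384) = 5.2915 > 0 → local minimum
  f''(-0.1505) = -5.2915 < 0 → local maximum

Critical points: x = -4/9 - sqrt(7)/9 ≈ -0.7384 (local minimum); x = -4/9 + sqrt(7)/9 ≈ -0.1505 (local maximum)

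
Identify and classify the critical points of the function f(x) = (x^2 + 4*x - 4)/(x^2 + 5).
f'(x) = 2*(-2*x^2 + 9*x + 10)/(x^4 + 10*x^2 + 25)

Solve f'(x) = 0:
  f'(x) = -2*(2*x^2 - 9*x - 10)/(x^2 + 5)^2; the denominator is positive wherever f is defined, so f'(x) = 0 ⇔ -4*x^2 + 18*x + 20 = 0.
  Factor: -4*x^2 + 18*x + 20 = -2*(2*x^2 - 9*x - 10); 2*x^2 - 9*x - 10 = 0 has no rational roots; quadratic formula: x = (9 ± √161)/4.
  ⇒ x = 9/4 - sqrt(161)/4 ≈ -0.9221, 9/4 + sqrt(161)/4 ≈ 5.4221

f''(x) = 2*(4*x^3 - 27*x^2 - 60*x + 45)/(x^6 + 15*x^4 + 75*x^2 + 125)
Second-derivative test at each critical point:
  f''(-0.9221) = 0.7414 > 0 → local minimum
  f''(5.4221) = -0.0214 < 0 → local maximum

Critical points: x = 9/4 - sqrt(161)/4 ≈ -0.9221 (local minimum); x = 9/4 + sqrt(161)/4 ≈ 5.4221 (local maximum)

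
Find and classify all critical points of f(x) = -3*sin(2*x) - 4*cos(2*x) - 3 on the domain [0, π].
f'(x) = 8*sin(2*x) - 6*cos(2*x)

Solve f'(x) = 0 on [0, π]:
  f'(x) = 0 ⇔ -3*cos(2*x) = -4*sin(2*x) ⇔ tan(2*x) = 3/4, i.e. 2*x = arctan(3/4) + nπ; keep the solutions lying in [0, π].
  ⇒ x = atan(3/4)/2 ≈ 0.3218, atan(3/4)/2 + pi/2 ≈ 1.8925

f''(x) = 12*sin(2*x) + 16*cos(2*x)
Second-derivative test at each critical point:
  f''(0.3218) = 20 > 0 → local minimum
  f''(1.8925) = -20 < 0 → local maximum

Critical points: x = atan(3/4)/2 ≈ 0.3218 (local minimum); x = atan(3/4)/2 + pi/2 ≈ 1.8925 (local maximum)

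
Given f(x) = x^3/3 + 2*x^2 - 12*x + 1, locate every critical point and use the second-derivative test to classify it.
f'(x) = x^2 + 4*x - 12

Solve f'(x) = 0:
  Factor: x^2 + 4*x - 12 = (x - 2)*(x + 6) = 0.
  ⇒ x = -6, 2

f''(x) = 2*x + 4
Second-derivative test at each critical point:
  f''(-6) = -8 < 0 → local maximum
  f''(2) = 8 > 0 → local minimum

Critical points: x = -6 (local maximum); x = 2 (local minimum)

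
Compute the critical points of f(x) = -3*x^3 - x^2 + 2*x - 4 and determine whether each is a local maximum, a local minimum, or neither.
f'(x) = -9*x^2 - 2*x + 2

Solve f'(x) = 0:
  9*x^2 + 2*x - 2 = 0 has no rational roots; quadratic formula: x = (-2 ± √76)/18.
  ⇒ x = -sqrt(19)/9 - 1/9 ≈ -0.5954, -1/9 + sqrt(19)/9 ≈ 0.3732

f''(x) = -18*x - 2
Second-derivative test at each critical point:
  f''(-0.5954) = 8.7178 > 0 → local minimum
  f''(0.3732) = -8.7178 < 0 → local maximum

Critical points: x = -sqrt(19)/9 - 1/9 ≈ -0.5954 (local minimum); x = -1/9 + sqrt(19)/9 ≈ 0.3732 (local maximum)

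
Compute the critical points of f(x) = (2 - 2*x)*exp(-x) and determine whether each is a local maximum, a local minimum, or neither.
f'(x) = 2*(x - 2)*exp(-x)

Solve f'(x) = 0:
  f'(x) = (2*x - 4)·exp(-x) and exp(-x) > 0 for every x, so f'(x) = 0 ⇔ 2*x - 4 = 0.
  Factor: 2*x - 4 = 2*(x - 2) = 0.
  ⇒ x = 2

f''(x) = 2*(3 - x)*exp(-x)
Second-derivative test at each critical point:
  f''(2) = 0.2707 > 0 → local minimum

Critical points: x = 2 (local minimum)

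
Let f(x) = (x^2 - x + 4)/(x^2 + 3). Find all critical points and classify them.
f'(x) = (x^2 - 2*x - 3)/(x^4 + 6*x^2 + 9)

Solve f'(x) = 0:
  f'(x) = (x - 3)*(x + 1)/(x^2 + 3)^2; the denominator is positive wherever f is defined, so f'(x) = 0 ⇔ x^2 - 2*x - 3 = 0.
  Factor: x^2 - 2*x - 3 = (x - 3)*(x + 1) = 0.
  ⇒ x = -1, 3

f''(x) = 2*(-x^3 + 3*x^2 + 9*x - 3)/(x^6 + 9*x^4 + 27*x^2 + 27)
Second-derivative test at each critical point:
  f''(-1) = -1/4 < 0 → local maximum
  f''(3) = 1/36 > 0 → local minimum

Critical points: x = -1 (local maximum); x = 3 (local minimum)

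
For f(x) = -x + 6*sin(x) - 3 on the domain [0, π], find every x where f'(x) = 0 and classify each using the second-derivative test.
f'(x) = 6*cos(x) - 1

Solve f'(x) = 0 on [0, π]:
  f'(x) = 0 ⇔ cos(x) = 1/6, i.e. x = ±arccos(1/6) + 2nπ; keep the solutions lying in [0, π].
  ⇒ x = acos(1/6) ≈ 1.4033

f''(x) = -6*sin(x)
Second-derivative test at each critical point:
  f''(1.4033) = -5.9161 < 0 → local maximum

Critical points: x = acos(1/6) ≈ 1.4033 (local maximum)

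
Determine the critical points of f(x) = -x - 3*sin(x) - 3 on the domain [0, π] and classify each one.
f'(x) = -3*cos(x) - 1

Solve f'(x) = 0 on [0, π]:
  f'(x) = 0 ⇔ cos(x) = -1/3, i.e. x = ±arccos(-1/3) + 2nπ; keep the solutions lying in [0, π].
  ⇒ x = acos(-1/3) ≈ 1.9106

f''(x) = 3*sin(x)
Second-derivative test at each critical point:
  f''(1.9106) = 2.8284 > 0 → local minimum

Critical points: x = acos(-1/3) ≈ 1.9106 (local minimum)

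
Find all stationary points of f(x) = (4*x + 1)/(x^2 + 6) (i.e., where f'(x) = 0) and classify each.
f'(x) = 2*(-2*x^2 - x + 12)/(x^4 + 12*x^2 + 36)

Solve f'(x) = 0:
  f'(x) = -2*(2*x^2 + x - 12)/(x^2 + 6)^2; the denominator is positive wherever f is defined, so f'(x) = 0 ⇔ -4*x^2 - 2*x + 24 = 0.
  Factor: -4*x^2 - 2*x + 24 = -2*(2*x^2 + x - 12); 2*x^2 + x - 12 = 0 has no rational roots; quadratic formula: x = (-1 ± √97)/4.
  ⇒ x = -sqrt(97)/4 - 1/4 ≈ -2.7122, -1/4 + sqrt(97)/4 ≈ 2.2122

f''(x) = 2*(4*x^2*(4*x + 1) - (12*x + 1)*(x^2 + 6))/(x^2 + 6)^3
Second-derivative test at each critical point:
  f''(-2.7122) = 0.1104 > 0 → local minimum
  f''(2.2122) = -0.1660 < 0 → local maximum

Critical points: x = -sqrt(97)/4 - 1/4 ≈ -2.7122 (local minimum); x = -1/4 + sqrt(97)/4 ≈ 2.2122 (local maximum)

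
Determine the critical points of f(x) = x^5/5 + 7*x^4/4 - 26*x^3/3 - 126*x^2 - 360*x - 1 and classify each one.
f'(x) = x^4 + 7*x^3 - 26*x^2 - 252*x - 360

Solve f'(x) = 0:
  Factor: x^4 + 7*x^3 - 26*x^2 - 252*x - 360 = (x - 6)*(x + 2)*(x + 5)*(x + 6) = 0.
  ⇒ x = -6, -5, -2, 6

f''(x) = 4*x^3 + 21*x^2 - 52*x - 252
Second-derivative test at each critical point:
  f''(-6) = -48 < 0 → local maximum
  f''(-5) = 33 > 0 → local minimum
  f''(-2) = -96 < 0 → local maximum
  f''(6) = 1056 > 0 → local minimum

Critical points: x = -6 (local maximum); x = -5 (local minimum); x = -2 (local maximum); x = 6 (local minimum)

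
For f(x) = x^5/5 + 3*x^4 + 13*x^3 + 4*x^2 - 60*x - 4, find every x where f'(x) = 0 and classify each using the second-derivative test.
f'(x) = x^4 + 12*x^3 + 39*x^2 + 8*x - 60

Solve f'(x) = 0:
  Factor: x^4 + 12*x^3 + 39*x^2 + 8*x - 60 = (x - 1)*(x + 2)*(x + 5)*(x + 6) = 0.
  ⇒ x = -6, -5, -2, 1

f''(x) = 4*x^3 + 36*x^2 + 78*x + 8
Second-derivative test at each critical point:
  f''(-6) = -28 < 0 → local maximum
  f''(-5) = 18 > 0 → local minimum
  f''(-2) = -36 < 0 → local maximum
  f''(1) = 126 > 0 → local minimum

Critical points: x = -6 (local maximum); x = -5 (local minimum); x = -2 (local maximum); x = 1 (local minimum)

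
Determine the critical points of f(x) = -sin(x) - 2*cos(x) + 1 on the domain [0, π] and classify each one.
f'(x) = 2*sin(x) - cos(x)

Solve f'(x) = 0 on [0, π]:
  f'(x) = 0 ⇔ -cos(x) = -2*sin(x) ⇔ tan(x) = 1/2, i.e. x = arctan(1/2) + nπ; keep the solutions lying in [0, π].
  ⇒ x = atan(1/2) ≈ 0.4636

f''(x) = sin(x) + 2*cos(x)
Second-derivative test at each critical point:
  f''(0.4636) = 2.2361 > 0 → local minimum

Critical points: x = atan(1/2) ≈ 0.4636 (local minimum)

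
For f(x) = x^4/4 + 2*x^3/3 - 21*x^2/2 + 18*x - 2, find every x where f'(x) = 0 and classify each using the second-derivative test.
f'(x) = x^3 + 2*x^2 - 21*x + 18

Solve f'(x) = 0:
  Factor: x^3 + 2*x^2 - 21*x + 18 = (x - 3)*(x - 1)*(x + 6) = 0.
  ⇒ x = -6, 1, 3

f''(x) = 3*x^2 + 4*x - 21
Second-derivative test at each critical point:
  f''(-6) = 63 > 0 → local minimum
  f''(1) = -14 < 0 → local maximum
  f''(3) = 18 > 0 → local minimum

Critical points: x = -6 (local minimum); x = 1 (local maximum); x = 3 (local minimum)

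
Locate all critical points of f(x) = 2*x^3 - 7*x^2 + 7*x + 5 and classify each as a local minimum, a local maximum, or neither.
f'(x) = 6*x^2 - 14*x + 7

Solve f'(x) = 0:
  6*x^2 - 14*x + 7 = 0 has no rational roots; quadratic formula: x = (14 ± √28)/12.
  ⇒ x = 7/6 - sqrt(7)/6 ≈ 0.7257, sqrt(7)/6 + 7/6 ≈ 1.6076

f''(x) = 12*x - 14
Second-derivative test at each critical point:
  f''(0.7257) = -5.2915 < 0 → local maximum
  f''(1.6076) = 5.2915 > 0 → local minimum

Critical points: x = 7/6 - sqrt(7)/6 ≈ 0.7257 (local maximum); x = sqrt(7)/6 + 7/6 ≈ 1.6076 (local minimum)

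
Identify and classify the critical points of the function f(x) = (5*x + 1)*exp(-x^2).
f'(x) = (-2*x*(5*x + 1) + 5)*exp(-x^2)

Solve f'(x) = 0:
  f'(x) = (-10*x^2 - 2*x + 5)·exp(-x^2) and exp(-x^2) > 0 for every x, so f'(x) = 0 ⇔ -10*x^2 - 2*x + 5 = 0.
  10*x^2 + 2*x - 5 = 0 has no rational roots; quadratic formula: x = (-2 ± √204)/20.
  ⇒ x = -sqrt(51)/10 - 1/10 ≈ -0.8141, -1/10 + sqrt(51)/10 ≈ 0.6141

f''(x) = 2*(2*x^2*(5*x + 1) - 15*x - 1)*exp(-x^2)
Second-derivative test at each critical point:
  f''(-0.8141) = 7.3613 > 0 → local minimum
  f''(0.6141) = -9.7952 < 0 → local maximum

Critical points: x = -sqrt(51)/10 - 1/10 ≈ -0.8141 (local minimum); x = -1/10 + sqrt(51)/10 ≈ 0.6141 (local maximum)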